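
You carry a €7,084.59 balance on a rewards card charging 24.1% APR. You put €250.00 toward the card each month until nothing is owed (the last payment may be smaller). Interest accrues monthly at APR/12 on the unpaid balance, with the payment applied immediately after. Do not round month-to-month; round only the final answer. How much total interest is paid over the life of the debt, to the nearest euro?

Monthly rate r = 24.1%/12 = 2.00833% = 0.0200833.
Payoff takes n = ⌈−ln(1 − rB₀/P)/ln(1+r)⌉ = ⌈42.342⌉ = 43 payments; the last is €86.11.
Total paid = 42·€250.00 + €86.11 = €10,586.11.
Total interest = total paid − principal = €10,586.11 − €7,084.59 = €3,501.52.

€3,502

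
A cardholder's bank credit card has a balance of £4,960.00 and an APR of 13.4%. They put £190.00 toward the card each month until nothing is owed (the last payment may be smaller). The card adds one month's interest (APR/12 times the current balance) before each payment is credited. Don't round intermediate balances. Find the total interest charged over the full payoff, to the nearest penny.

£936.35

Monthly rate r = 13.4%/12 = 1.11667% = 0.0111667.
Payoff takes n = ⌈−ln(1 − rB₀/P)/ln(1+r)⌉ = ⌈31.033⌉ = 32 payments; the last is £6.35.
Total paid = 31·£190.00 + £6.35 = £5,896.35.
Total interest = total paid − principal = £5,896.35 − £4,960.00 = £936.35.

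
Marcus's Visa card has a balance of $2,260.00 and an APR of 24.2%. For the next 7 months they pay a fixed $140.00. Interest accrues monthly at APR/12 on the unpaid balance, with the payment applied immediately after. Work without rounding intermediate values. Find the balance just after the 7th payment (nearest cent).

Monthly rate r = 24.2%/12 = 2.01667% = 0.0201667.
Each month: B ← B·(1+r) − $140.00.
Month 1: interest $45.58; balance after payment $2,165.58.
Month 2: interest $43.67; balance after payment $2,069.25.
Month 3: interest $41.73; balance after payment $1,970.98.
Month 4: interest $39.75; balance after payment $1,870.73.
Month 5: interest $37.73; balance after payment $1,768.45.
Month 6: interest $35.66; balance after payment $1,664.12.
Month 7: interest $33.56; balance after payment $1,557.68.

$1,557.68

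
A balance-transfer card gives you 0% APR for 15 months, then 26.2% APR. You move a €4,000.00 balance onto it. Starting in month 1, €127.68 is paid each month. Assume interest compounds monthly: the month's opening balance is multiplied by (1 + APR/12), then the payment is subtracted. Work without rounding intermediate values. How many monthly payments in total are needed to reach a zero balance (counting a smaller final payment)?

Promo months 1–15 at r₀ = 0%/12 = 0; months 16+ at r₁ = 26.2%/12 = 0.0218333.
After month 15 (no interest yet): B = €4,000.00 − 15·€127.68 = €2,084.80.
Then at r₁ with €127.68/mo: n₂ = −ln(1 − r₁·B/P)/ln(1+r₁) ≈ 20.41 → 21 more payments.

36 months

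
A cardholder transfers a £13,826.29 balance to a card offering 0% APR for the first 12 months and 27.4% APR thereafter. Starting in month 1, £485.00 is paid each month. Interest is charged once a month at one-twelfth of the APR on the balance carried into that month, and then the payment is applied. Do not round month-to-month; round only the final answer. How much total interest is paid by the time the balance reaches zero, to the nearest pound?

£2,157

Promo months 1–12 at r₀ = 0%/12 = 0; months 13+ at r₁ = 27.4%/12 = 0.0228333.
After month 12 (no interest yet): B = £13,826.29 − 12·£485.00 = £8,006.29.
Then at r₁ with £485.00/mo: n₂ = −ln(1 − r₁·B/P)/ln(1+r₁) ≈ 20.96 → 21 more payments.
Total paid = 32·£485.00 + £463.46 = £15,983.46; interest = £15,983.46 − £13,826.29 = £2,157.17.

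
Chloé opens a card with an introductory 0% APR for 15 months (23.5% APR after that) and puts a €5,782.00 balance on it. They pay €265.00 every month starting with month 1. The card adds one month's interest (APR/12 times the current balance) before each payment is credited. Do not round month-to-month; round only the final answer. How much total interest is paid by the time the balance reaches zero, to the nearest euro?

Promo months 1–15 at r₀ = 0%/12 = 0; months 16+ at r₁ = 23.5%/12 = 0.0195833.
After month 15 (no interest yet): B = €5,782.00 − 15·€265.00 = €1,807.00.
Then at r₁ with €265.00/mo: n₂ = −ln(1 − r₁·B/P)/ln(1+r₁) ≈ 7.39 → 8 more payments.
Total paid = 22·€265.00 + €104.14 = €5,934.14; interest = €5,934.14 − €5,782.00 = €152.14.

€152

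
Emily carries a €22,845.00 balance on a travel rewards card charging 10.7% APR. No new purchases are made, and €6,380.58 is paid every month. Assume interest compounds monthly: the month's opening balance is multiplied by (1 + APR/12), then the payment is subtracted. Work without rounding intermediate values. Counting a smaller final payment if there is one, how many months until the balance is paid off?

Monthly rate r = 10.7%/12 = 0.891667% = 0.00891667.
Recurrence: B ← B·(1+r) − €6,380.58.
Month 1: interest €203.70; balance after payment €16,668.12.
Month 2: interest €148.62; balance after payment €10,436.17.
Month 3: interest €93.06; balance after payment €4,148.64.
Month 4: interest €36.99; balance after payment €0.00.

4 payments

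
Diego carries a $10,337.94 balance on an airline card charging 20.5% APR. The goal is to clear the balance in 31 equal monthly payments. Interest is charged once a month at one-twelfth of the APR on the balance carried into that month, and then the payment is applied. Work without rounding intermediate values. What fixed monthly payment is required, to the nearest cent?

$432.32

Monthly rate r = 20.5%/12 = 1.70833% = 0.0170833.
Level-payment amortization: P = B₀·r / (1 − (1+r)^(−n)) = 10337.94·0.0170833 / (1 − 1.01708^(−31)).
Denominator 1 − (1+r)^(−31) = 0.408510103.
P = 176.606 / 0.408510103 ≈ 432.32.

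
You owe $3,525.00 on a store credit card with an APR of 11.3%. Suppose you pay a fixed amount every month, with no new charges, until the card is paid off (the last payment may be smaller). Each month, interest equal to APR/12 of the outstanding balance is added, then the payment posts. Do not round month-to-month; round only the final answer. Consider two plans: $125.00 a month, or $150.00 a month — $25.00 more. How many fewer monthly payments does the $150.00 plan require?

Monthly rate r = 11.3%/12 = 0.941667% = 0.00941667.
At $125.00/mo: n = ⌈−ln(1 − rB₀/P)/ln(1+r)⌉ = 33 payments (last $116.20); total interest = total paid − $3,525.00 = $591.20.
At $150.00/mo: 27 payments (last $103.07); total interest $478.07.
Payments saved = 33 − 27 = 6.

6 fewer payments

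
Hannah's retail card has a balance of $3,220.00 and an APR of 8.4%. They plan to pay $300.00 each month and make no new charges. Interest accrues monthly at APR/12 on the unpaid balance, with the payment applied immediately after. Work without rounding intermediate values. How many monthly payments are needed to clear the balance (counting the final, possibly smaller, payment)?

Monthly rate r = 8.4%/12 = 0.7% = 0.007.
Recurrence: B ← B·(1+r) − $300.00.
Month 1: interest $22.54; balance after payment $2,942.54.
Month 2: interest $20.60; balance after payment $2,663.14.
Closed form: n = −ln(1 − rB₀/P)/ln(1+r) = −ln(0.92487)/ln(1.007) ≈ 11.197, so the balance reaches zero during payment 12.

12 months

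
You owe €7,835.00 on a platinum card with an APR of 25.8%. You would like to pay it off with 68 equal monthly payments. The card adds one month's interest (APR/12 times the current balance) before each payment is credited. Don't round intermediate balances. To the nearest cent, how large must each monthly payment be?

Monthly rate r = 25.8%/12 = 2.15% = 0.0215.
Level-payment amortization: P = B₀·r / (1 − (1+r)^(−n)) = 7835.00·0.0215 / (1 − 1.0215^(−68)).
Denominator 1 − (1+r)^(−68) = 0.764608501.
P = 168.453 / 0.764608501 ≈ 220.31.

€220.31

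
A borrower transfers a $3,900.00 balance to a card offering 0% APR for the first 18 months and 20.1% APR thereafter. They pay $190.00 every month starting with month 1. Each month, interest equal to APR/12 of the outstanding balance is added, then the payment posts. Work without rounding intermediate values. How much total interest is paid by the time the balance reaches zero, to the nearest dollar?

Promo months 1–18 at r₀ = 0%/12 = 0; months 19+ at r₁ = 20.1%/12 = 0.01675.
After month 18 (no interest yet): B = $3,900.00 − 18·$190.00 = $480.00.
Then at r₁ with $190.00/mo: n₂ = −ln(1 − r₁·B/P)/ln(1+r₁) ≈ 2.60 → 3 more payments.
Total paid = 20·$190.00 + $114.93 = $3,914.93; interest = $3,914.93 − $3,900.00 = $14.93.

$15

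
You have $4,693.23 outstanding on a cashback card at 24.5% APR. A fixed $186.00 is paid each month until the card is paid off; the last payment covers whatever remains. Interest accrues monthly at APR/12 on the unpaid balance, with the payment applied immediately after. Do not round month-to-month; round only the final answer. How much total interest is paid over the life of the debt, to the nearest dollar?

Monthly rate r = 24.5%/12 = 2.04167% = 0.0204167.
Payoff takes n = ⌈−ln(1 − rB₀/P)/ln(1+r)⌉ = ⌈35.819⌉ = 36 payments; the last is $152.62.
Total paid = 35·$186.00 + $152.62 = $6,662.62.
Total interest = total paid − principal = $6,662.62 − $4,693.23 = $1,969.39.

$1,969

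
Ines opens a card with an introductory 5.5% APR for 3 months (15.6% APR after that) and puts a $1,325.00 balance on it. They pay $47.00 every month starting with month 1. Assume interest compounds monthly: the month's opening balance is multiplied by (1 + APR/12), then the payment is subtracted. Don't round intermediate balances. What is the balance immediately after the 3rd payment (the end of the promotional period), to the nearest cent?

Promo months 1–3 at r₀ = 5.5%/12 = 0.00458333; months 4+ at r₁ = 15.6%/12 = 0.013.
After month 3: iterate B ← B·(1+r₀) − $47.00 for 3 months → $1,201.66.

$1,201.66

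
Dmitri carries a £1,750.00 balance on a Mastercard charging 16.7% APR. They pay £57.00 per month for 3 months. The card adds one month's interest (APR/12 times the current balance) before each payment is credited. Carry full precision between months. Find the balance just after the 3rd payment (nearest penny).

£1,650.69

Monthly rate r = 16.7%/12 = 1.39167% = 0.0139167.
Each month: B ← B·(1+r) − £57.00.
Month 1: interest £24.35; balance after payment £1,717.35.
Month 2: interest £23.90; balance after payment £1,684.25.
Month 3: interest £23.44; balance after payment £1,650.69.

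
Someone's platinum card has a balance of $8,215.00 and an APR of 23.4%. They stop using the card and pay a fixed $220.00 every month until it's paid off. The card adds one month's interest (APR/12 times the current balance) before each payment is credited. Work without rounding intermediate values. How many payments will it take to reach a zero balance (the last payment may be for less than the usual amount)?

68 payments

Monthly rate r = 23.4%/12 = 1.95% = 0.0195.
Recurrence: B ← B·(1+r) − $220.00.
Month 1: interest $160.19; balance after payment $8,155.19.
Month 2: interest $159.03; balance after payment $8,094.22.
Closed form: n = −ln(1 − rB₀/P)/ln(1+r) = −ln(0.27185)/ln(1.0195) ≈ 67.444, so the balance reaches zero during payment 68.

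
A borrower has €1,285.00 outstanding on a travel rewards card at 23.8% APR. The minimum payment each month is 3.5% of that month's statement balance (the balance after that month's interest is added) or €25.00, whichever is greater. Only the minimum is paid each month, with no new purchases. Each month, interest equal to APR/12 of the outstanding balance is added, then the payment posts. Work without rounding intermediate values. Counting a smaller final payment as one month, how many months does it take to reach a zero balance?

Monthly rate r = 23.8%/12 = 1.98333% = 0.0198333.
While 3.5% of the post-interest balance exceeds €25.00, each month B ← (B·(1+r))·(1 − 0.035), i.e. B shrinks by the factor (1+r)·0.965 = 0.98414.
This holds for months 1–38. Entering month 39 the balance is €699.92; 3.5% of the post-interest balance is now below €25.00, so the flat €25.00 minimum applies from here.
From month 39 a fixed €25.00 at rate r clears €699.92 in 42 more payments. Total: 38 + 42 = 80 months.

80 months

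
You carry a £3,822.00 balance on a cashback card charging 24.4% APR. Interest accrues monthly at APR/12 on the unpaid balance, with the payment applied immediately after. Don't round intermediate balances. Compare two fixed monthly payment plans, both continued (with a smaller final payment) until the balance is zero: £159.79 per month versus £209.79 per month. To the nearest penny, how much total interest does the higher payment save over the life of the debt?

Monthly rate r = 24.4%/12 = 2.03333% = 0.0203333.
At £159.79/mo: n = ⌈−ln(1 − rB₀/P)/ln(1+r)⌉ = 34 payments (last £15.58); total interest = total paid − £3,822.00 = £1,466.65.
At £209.79/mo: 23 payments (last £207.25); total interest £1,000.63.
Interest saved = £1,466.65 − £1,000.63 = £466.02.

£466.02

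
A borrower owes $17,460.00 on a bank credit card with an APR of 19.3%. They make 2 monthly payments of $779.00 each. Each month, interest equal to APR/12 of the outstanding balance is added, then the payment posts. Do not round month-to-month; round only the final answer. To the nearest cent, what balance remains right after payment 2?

$16,455.62

Monthly rate r = 19.3%/12 = 1.60833% = 0.0160833.
Each month: B ← B·(1+r) − $779.00.
Month 1: interest $280.82; balance after payment $16,961.81.
Month 2: interest $272.80; balance after payment $16,455.62.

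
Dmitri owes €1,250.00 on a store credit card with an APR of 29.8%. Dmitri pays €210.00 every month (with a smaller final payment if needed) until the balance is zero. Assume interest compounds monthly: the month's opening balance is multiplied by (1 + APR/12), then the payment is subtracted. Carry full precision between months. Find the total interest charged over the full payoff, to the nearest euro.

Monthly rate r = 29.8%/12 = 2.48333% = 0.0248333.
Payoff takes n = ⌈−ln(1 − rB₀/P)/ln(1+r)⌉ = ⌈6.521⌉ = 7 payments; the last is €110.00.
Total paid = 6·€210.00 + €110.00 = €1,370.00.
Total interest = total paid − principal = €1,370.00 − €1,250.00 = €120.00.

€120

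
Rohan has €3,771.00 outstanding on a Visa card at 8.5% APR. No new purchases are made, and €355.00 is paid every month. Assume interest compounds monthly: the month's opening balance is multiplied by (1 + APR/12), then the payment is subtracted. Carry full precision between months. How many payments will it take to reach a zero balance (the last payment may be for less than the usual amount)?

12 months

Monthly rate r = 8.5%/12 = 0.708333% = 0.00708333.
Recurrence: B ← B·(1+r) − €355.00.
Month 1: interest €26.71; balance after payment €3,442.71.
Month 2: interest €24.39; balance after payment €3,112.10.
Closed form: n = −ln(1 − rB₀/P)/ln(1+r) = −ln(0.92476)/ln(1.00708) ≈ 11.082, so the balance reaches zero during payment 12.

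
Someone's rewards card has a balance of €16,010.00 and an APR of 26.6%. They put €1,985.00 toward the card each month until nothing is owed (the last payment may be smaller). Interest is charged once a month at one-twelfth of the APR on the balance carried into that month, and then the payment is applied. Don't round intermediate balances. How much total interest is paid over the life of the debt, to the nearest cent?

Monthly rate r = 26.6%/12 = 2.21667% = 0.0221667.
Payoff takes n = ⌈−ln(1 − rB₀/P)/ln(1+r)⌉ = ⌈8.984⌉ = 9 payments; the last is €1,953.60.
Total paid = 8·€1,985.00 + €1,953.60 = €17,833.60.
Total interest = total paid − principal = €17,833.60 − €16,010.00 = €1,823.60.

€1,823.60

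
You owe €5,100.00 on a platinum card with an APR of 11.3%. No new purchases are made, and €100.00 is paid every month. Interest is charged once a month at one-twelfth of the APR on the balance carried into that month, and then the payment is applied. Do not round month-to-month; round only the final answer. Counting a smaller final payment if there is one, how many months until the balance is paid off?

Monthly rate r = 11.3%/12 = 0.941667% = 0.00941667.
Recurrence: B ← B·(1+r) − €100.00.
Month 1: interest €48.02; balance after payment €5,048.02.
Month 2: interest €47.54; balance after payment €4,995.56.
Closed form: n = −ln(1 − rB₀/P)/ln(1+r) = −ln(0.51975)/ln(1.00942) ≈ 69.821, so the balance reaches zero during payment 70.

70 months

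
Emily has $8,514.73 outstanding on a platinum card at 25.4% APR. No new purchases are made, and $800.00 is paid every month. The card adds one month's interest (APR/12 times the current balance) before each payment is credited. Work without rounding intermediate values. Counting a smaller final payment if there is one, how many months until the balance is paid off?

Monthly rate r = 25.4%/12 = 2.11667% = 0.0211667.
Recurrence: B ← B·(1+r) − $800.00.
Month 1: interest $180.23; balance after payment $7,894.96.
Month 2: interest $167.11; balance after payment $7,262.07.
Closed form: n = −ln(1 − rB₀/P)/ln(1+r) = −ln(0.77471)/ln(1.02117) ≈ 12.187, so the balance reaches zero during payment 13.

13 months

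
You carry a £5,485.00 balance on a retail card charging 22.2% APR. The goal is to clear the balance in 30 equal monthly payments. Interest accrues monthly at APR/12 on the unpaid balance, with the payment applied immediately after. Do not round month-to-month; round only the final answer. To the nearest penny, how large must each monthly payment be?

Monthly rate r = 22.2%/12 = 1.85% = 0.0185.
Level-payment amortization: P = B₀·r / (1 − (1+r)^(−n)) = 5485.00·0.0185 / (1 − 1.0185^(−30)).
Denominator 1 − (1+r)^(−30) = 0.423009052.
P = 101.472 / 0.423009052 ≈ 239.88.

£239.88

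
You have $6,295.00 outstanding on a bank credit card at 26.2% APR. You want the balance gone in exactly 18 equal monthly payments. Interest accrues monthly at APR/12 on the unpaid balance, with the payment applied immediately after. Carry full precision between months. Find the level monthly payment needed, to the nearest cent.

Monthly rate r = 26.2%/12 = 2.18333% = 0.0218333.
Level-payment amortization: P = B₀·r / (1 − (1+r)^(−n)) = 6295.00·0.0218333 / (1 − 1.02183^(−18)).
Denominator 1 − (1+r)^(−18) = 0.322110641.
P = 137.441 / 0.322110641 ≈ 426.69.

$426.69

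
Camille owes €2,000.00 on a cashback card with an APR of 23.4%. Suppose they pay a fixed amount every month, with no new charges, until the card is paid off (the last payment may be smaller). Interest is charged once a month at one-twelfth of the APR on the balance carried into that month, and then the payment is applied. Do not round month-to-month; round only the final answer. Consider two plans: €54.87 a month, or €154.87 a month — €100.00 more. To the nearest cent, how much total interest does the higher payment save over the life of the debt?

€1,198.15

Monthly rate r = 23.4%/12 = 1.95% = 0.0195.
At €54.87/mo: n = ⌈−ln(1 − rB₀/P)/ln(1+r)⌉ = 65 payments (last €13.02); total interest = total paid − €2,000.00 = €1,524.70.
At €154.87/mo: 16 payments (last €3.50); total interest €326.55.
Interest saved = €1,524.70 − €326.55 = €1,198.15.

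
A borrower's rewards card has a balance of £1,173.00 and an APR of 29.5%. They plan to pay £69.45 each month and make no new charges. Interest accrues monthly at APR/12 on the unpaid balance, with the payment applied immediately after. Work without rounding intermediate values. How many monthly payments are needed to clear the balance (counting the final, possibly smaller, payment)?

Monthly rate r = 29.5%/12 = 2.45833% = 0.0245833.
Recurrence: B ← B·(1+r) − £69.45.
Month 1: interest £28.84; balance after payment £1,132.39.
Month 2: interest £27.84; balance after payment £1,090.77.
Closed form: n = −ln(1 − rB₀/P)/ln(1+r) = −ln(0.58479)/ln(1.02458) ≈ 22.091, so the balance reaches zero during payment 23.

23 months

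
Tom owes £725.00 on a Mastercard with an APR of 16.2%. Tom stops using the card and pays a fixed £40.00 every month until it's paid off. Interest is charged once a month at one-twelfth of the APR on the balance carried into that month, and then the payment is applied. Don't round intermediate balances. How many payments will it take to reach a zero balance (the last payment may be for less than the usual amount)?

21 months

Monthly rate r = 16.2%/12 = 1.35% = 0.0135.
Recurrence: B ← B·(1+r) − £40.00.
Month 1: interest £9.79; balance after payment £694.79.
Month 2: interest £9.38; balance after payment £664.17.
Closed form: n = −ln(1 − rB₀/P)/ln(1+r) = −ln(0.75531)/ln(1.0135) ≈ 20.927, so the balance reaches zero during payment 21.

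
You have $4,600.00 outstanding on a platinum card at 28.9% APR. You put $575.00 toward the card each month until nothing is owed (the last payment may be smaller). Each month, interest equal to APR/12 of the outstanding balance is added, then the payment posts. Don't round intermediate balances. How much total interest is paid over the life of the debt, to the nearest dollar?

Monthly rate r = 28.9%/12 = 2.40833% = 0.0240833.
Payoff takes n = ⌈−ln(1 − rB₀/P)/ln(1+r)⌉ = ⌈8.993⌉ = 9 payments; the last is $571.12.
Total paid = 8·$575.00 + $571.12 = $5,171.12.
Total interest = total paid − principal = $5,171.12 − $4,600.00 = $571.12.

$571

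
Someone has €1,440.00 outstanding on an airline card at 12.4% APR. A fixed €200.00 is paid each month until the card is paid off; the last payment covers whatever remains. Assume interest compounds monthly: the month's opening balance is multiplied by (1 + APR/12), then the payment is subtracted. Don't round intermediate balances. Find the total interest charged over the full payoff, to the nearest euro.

Monthly rate r = 12.4%/12 = 1.03333% = 0.0103333.
Payoff takes n = ⌈−ln(1 − rB₀/P)/ln(1+r)⌉ = ⌈7.521⌉ = 8 payments; the last is €104.36.
Total paid = 7·€200.00 + €104.36 = €1,504.36.
Total interest = total paid − principal = €1,504.36 − €1,440.00 = €64.36.

€64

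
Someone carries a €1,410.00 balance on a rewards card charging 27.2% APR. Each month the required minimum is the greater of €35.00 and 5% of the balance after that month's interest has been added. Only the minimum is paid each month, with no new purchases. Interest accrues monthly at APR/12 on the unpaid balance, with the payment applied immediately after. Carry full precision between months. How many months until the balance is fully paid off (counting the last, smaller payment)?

52 months

Monthly rate r = 27.2%/12 = 2.26667% = 0.0226667.
While 5% of the post-interest balance exceeds €35.00, each month B ← (B·(1+r))·(1 − 0.05), i.e. B shrinks by the factor (1+r)·0.95 = 0.97153.
This holds for months 1–26. Entering month 27 the balance is €665.46; 5% of the post-interest balance is now below €35.00, so the flat €35.00 minimum applies from here.
From month 27 a fixed €35.00 at rate r clears €665.46 in 26 more payments. Total: 26 + 26 = 52 months.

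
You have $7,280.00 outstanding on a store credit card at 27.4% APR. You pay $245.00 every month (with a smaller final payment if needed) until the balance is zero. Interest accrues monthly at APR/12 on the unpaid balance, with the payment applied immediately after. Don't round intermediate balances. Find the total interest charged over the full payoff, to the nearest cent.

Monthly rate r = 27.4%/12 = 2.28333% = 0.0228333.
Payoff takes n = ⌈−ln(1 − rB₀/P)/ln(1+r)⌉ = ⌈50.259⌉ = 51 payments; the last is $64.08.
Total paid = 50·$245.00 + $64.08 = $12,314.08.
Total interest = total paid − principal = $12,314.08 − $7,280.00 = $5,034.08.

$5,034.08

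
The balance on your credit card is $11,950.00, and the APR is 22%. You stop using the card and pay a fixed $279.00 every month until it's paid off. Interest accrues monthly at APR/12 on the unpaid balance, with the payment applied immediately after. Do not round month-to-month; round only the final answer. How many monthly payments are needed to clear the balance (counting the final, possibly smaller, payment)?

Monthly rate r = 22%/12 = 1.83333% = 0.0183333.
Recurrence: B ← B·(1+r) − $279.00.
Month 1: interest $219.08; balance after payment $11,890.08.
Month 2: interest $217.98; balance after payment $11,829.07.
Closed form: n = −ln(1 − rB₀/P)/ln(1+r) = −ln(0.21476)/ln(1.01833) ≈ 84.672, so the balance reaches zero during payment 85.

85 payments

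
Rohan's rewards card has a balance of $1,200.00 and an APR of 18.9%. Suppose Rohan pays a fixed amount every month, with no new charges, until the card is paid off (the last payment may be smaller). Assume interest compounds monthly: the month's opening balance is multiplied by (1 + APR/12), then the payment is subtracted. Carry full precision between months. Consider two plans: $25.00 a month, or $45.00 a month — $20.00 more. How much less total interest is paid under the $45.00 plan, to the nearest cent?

$688.02

Monthly rate r = 18.9%/12 = 1.575% = 0.01575.
At $25.00/mo: n = ⌈−ln(1 − rB₀/P)/ln(1+r)⌉ = 91 payments (last $6.65); total interest = total paid − $1,200.00 = $1,056.65.
At $45.00/mo: 35 payments (last $38.63); total interest $368.63.
Interest saved = $1,056.65 − $368.63 = $688.02.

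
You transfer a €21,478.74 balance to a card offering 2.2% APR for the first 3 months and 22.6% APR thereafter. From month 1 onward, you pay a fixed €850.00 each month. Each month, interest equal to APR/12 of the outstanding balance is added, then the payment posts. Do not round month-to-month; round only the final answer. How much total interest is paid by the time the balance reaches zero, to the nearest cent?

Promo months 1–3 at r₀ = 2.2%/12 = 0.00183333; months 4+ at r₁ = 22.6%/12 = 0.0188333.
After month 3: iterate B ← B·(1+r₀) − €850.00 for 3 months → €19,042.41.
Then at r₁ with €850.00/mo: n₂ = −ln(1 − r₁·B/P)/ln(1+r₁) ≈ 29.37 → 30 more payments.
Total paid = 32·€850.00 + €318.74 = €27,518.74; interest = €27,518.74 − €21,478.74 = €6,040.00.

€6,040.00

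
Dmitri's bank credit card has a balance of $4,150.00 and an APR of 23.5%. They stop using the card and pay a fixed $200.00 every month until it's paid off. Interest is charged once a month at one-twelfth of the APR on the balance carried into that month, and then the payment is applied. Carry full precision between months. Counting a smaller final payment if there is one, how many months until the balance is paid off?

Monthly rate r = 23.5%/12 = 1.95833% = 0.0195833.
Recurrence: B ← B·(1+r) − $200.00.
Month 1: interest $81.27; balance after payment $4,031.27.
Month 2: interest $78.95; balance after payment $3,910.22.
Closed form: n = −ln(1 − rB₀/P)/ln(1+r) = −ln(0.59365)/ln(1.01958) ≈ 26.888, so the balance reaches zero during payment 27.

27 months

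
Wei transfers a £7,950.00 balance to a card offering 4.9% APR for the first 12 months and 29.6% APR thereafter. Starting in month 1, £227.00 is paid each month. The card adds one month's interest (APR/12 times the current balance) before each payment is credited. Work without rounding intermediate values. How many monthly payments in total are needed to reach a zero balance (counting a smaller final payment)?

Promo months 1–12 at r₀ = 4.9%/12 = 0.00408333; months 13+ at r₁ = 29.6%/12 = 0.0246667.
After month 12: iterate B ← B·(1+r₀) − £227.00 for 12 months → £5,562.40.
Then at r₁ with £227.00/mo: n₂ = −ln(1 − r₁·B/P)/ln(1+r₁) ≈ 38.06 → 39 more payments.

51 payments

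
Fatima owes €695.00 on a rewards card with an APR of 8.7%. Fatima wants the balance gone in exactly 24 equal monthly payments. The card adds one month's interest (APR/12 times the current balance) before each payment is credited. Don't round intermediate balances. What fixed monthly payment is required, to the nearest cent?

Monthly rate r = 8.7%/12 = 0.725% = 0.00725.
Level-payment amortization: P = B₀·r / (1 − (1+r)^(−n)) = 695.00·0.00725 / (1 − 1.00725^(−24)).
Denominator 1 − (1+r)^(−24) = 0.159175467.
P = 5.03875 / 0.159175467 ≈ 31.66.

€31.66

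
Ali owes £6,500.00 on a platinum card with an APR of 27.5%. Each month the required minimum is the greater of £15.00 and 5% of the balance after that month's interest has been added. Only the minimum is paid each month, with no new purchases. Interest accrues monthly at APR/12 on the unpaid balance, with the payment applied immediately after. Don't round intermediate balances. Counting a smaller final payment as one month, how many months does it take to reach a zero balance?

Monthly rate r = 27.5%/12 = 2.29167% = 0.0229167.
While 5% of the post-interest balance exceeds £15.00, each month B ← (B·(1+r))·(1 − 0.05), i.e. B shrinks by the factor (1+r)·0.95 = 0.97177.
This holds for months 1–109. Entering month 110 the balance is £286.66; 5% of the post-interest balance is now below £15.00, so the flat £15.00 minimum applies from here.
From month 110 a fixed £15.00 at rate r clears £286.66 in 26 more payments. Total: 109 + 26 = 135 months.

135 months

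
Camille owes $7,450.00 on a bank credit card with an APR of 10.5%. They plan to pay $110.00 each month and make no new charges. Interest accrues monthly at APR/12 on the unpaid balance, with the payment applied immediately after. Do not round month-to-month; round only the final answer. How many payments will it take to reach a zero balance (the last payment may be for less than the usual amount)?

Monthly rate r = 10.5%/12 = 0.875% = 0.00875.
Recurrence: B ← B·(1+r) − $110.00.
Month 1: interest $65.19; balance after payment $7,405.19.
Month 2: interest $64.80; balance after payment $7,359.98.
Closed form: n = −ln(1 − rB₀/P)/ln(1+r) = −ln(0.40739)/ln(1.00875) ≈ 103.076, so the balance reaches zero during payment 104.

104 payments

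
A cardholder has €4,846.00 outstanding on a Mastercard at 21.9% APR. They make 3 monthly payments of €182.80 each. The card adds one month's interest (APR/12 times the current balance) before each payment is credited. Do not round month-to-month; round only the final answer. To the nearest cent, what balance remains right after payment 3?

€4,557.72

Monthly rate r = 21.9%/12 = 1.825% = 0.01825.
Each month: B ← B·(1+r) − €182.80.
Month 1: interest €88.44; balance after payment €4,751.64.
Month 2: interest €86.72; balance after payment €4,655.56.
Month 3: interest €84.96; balance after payment €4,557.72.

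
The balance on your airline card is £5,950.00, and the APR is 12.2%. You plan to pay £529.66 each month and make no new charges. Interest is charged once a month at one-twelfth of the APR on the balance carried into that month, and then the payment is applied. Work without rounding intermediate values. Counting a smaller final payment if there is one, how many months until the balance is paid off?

12 months

Monthly rate r = 12.2%/12 = 1.01667% = 0.0101667.
Recurrence: B ← B·(1+r) − £529.66.
Month 1: interest £60.49; balance after payment £5,480.83.
Month 2: interest £55.72; balance after payment £5,006.89.
Closed form: n = −ln(1 − rB₀/P)/ln(1+r) = −ln(0.88579)/ln(1.01017) ≈ 11.989, so the balance reaches zero during payment 12.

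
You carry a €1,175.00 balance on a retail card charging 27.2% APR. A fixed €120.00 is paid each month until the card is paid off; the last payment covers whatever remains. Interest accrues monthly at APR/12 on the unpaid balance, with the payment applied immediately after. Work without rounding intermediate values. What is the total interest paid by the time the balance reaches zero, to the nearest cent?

Monthly rate r = 27.2%/12 = 2.26667% = 0.0226667.
Payoff takes n = ⌈−ln(1 − rB₀/P)/ln(1+r)⌉ = ⌈11.197⌉ = 12 payments; the last is €23.81.
Total paid = 11·€120.00 + €23.81 = €1,343.81.
Total interest = total paid − principal = €1,343.81 − €1,175.00 = €168.81.

€168.81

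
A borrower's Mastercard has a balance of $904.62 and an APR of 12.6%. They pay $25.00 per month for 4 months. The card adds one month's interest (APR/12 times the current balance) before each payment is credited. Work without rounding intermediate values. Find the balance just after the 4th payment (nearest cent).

Monthly rate r = 12.6%/12 = 1.05% = 0.0105.
Each month: B ← B·(1+r) − $25.00.
Month 1: interest $9.50; balance after payment $889.12.
Month 2: interest $9.34; balance after payment $873.45.
Month 3: interest $9.17; balance after payment $857.63.
Month 4: interest $9.01; balance after payment $841.63.

$841.63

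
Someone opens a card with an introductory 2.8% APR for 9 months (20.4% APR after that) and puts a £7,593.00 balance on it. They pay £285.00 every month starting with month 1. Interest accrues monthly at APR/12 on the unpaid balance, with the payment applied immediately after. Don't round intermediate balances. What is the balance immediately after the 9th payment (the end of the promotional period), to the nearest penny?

£5,164.88

Promo months 1–9 at r₀ = 2.8%/12 = 0.00233333; months 10+ at r₁ = 20.4%/12 = 0.017.
After month 9: iterate B ← B·(1+r₀) − £285.00 for 9 months → £5,164.88.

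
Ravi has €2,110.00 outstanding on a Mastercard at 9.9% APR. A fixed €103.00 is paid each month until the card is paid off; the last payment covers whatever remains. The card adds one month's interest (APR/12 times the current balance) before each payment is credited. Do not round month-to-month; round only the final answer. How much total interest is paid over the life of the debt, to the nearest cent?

€210.96

Monthly rate r = 9.9%/12 = 0.825% = 0.00825.
Payoff takes n = ⌈−ln(1 − rB₀/P)/ln(1+r)⌉ = ⌈22.533⌉ = 23 payments; the last is €54.96.
Total paid = 22·€103.00 + €54.96 = €2,320.96.
Total interest = total paid − principal = €2,320.96 − €2,110.00 = €210.96.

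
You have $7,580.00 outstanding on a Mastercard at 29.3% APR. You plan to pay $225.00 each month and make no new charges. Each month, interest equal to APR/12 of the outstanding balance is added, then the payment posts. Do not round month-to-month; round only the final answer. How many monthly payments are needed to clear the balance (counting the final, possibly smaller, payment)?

72 months

Monthly rate r = 29.3%/12 = 2.44167% = 0.0244167.
Recurrence: B ← B·(1+r) − $225.00.
Month 1: interest $185.08; balance after payment $7,540.08.
Month 2: interest $184.10; balance after payment $7,499.18.
Closed form: n = −ln(1 − rB₀/P)/ln(1+r) = −ln(0.17743)/ln(1.02442) ≈ 71.681, so the balance reaches zero during payment 72.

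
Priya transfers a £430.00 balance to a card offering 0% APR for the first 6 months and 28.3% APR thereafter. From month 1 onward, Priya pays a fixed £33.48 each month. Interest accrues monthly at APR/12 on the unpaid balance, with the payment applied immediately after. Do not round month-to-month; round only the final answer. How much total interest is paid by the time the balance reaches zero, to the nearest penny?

£23.79

Promo months 1–6 at r₀ = 0%/12 = 0; months 7+ at r₁ = 28.3%/12 = 0.0235833.
After month 6 (no interest yet): B = £430.00 − 6·£33.48 = £229.12.
Then at r₁ with £33.48/mo: n₂ = −ln(1 − r₁·B/P)/ln(1+r₁) ≈ 7.55 → 8 more payments.
Total paid = 13·£33.48 + £18.55 = £453.79; interest = £453.79 − £430.00 = £23.79.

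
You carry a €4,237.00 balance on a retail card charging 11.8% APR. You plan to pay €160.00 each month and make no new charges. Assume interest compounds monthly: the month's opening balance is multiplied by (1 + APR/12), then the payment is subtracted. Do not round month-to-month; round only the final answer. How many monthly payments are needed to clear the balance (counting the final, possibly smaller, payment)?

31 payments

Monthly rate r = 11.8%/12 = 0.983333% = 0.00983333.
Recurrence: B ← B·(1+r) − €160.00.
Month 1: interest €41.66; balance after payment €4,118.66.
Month 2: interest €40.50; balance after payment €3,999.16.
Closed form: n = −ln(1 − rB₀/P)/ln(1+r) = −ln(0.7396)/ln(1.00983) ≈ 30.826, so the balance reaches zero during payment 31.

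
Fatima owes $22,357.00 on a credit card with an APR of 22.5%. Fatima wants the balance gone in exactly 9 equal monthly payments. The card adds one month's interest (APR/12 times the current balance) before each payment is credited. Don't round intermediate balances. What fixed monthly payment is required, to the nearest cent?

$2,722.76

Monthly rate r = 22.5%/12 = 1.875% = 0.01875.
Level-payment amortization: P = B₀·r / (1 − (1+r)^(−n)) = 22357.00·0.01875 / (1 − 1.01875^(−9)).
Denominator 1 − (1+r)^(−9) = 0.153959011.
P = 419.194 / 0.153959011 ≈ 2722.76.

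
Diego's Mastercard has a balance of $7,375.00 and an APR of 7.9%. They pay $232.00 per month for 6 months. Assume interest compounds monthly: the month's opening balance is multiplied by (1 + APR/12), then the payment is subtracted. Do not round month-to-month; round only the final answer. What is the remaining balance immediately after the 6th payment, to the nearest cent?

Monthly rate r = 7.9%/12 = 0.658333% = 0.00658333.
Each month: B ← B·(1+r) − $232.00.
Month 1: interest $48.55; balance after payment $7,191.55.
Month 2: interest $47.34; balance after payment $7,006.90.
Month 3: interest $46.13; balance after payment $6,821.03.
Month 4: interest $44.91; balance after payment $6,633.93.
Month 5: interest $43.67; balance after payment $6,445.60.
Month 6: interest $42.43; balance after payment $6,256.04.

$6,256.04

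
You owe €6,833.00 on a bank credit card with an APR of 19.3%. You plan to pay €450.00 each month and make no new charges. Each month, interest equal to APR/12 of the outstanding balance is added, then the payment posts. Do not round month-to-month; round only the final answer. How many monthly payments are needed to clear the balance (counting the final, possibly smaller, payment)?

Monthly rate r = 19.3%/12 = 1.60833% = 0.0160833.
Recurrence: B ← B·(1+r) − €450.00.
Month 1: interest €109.90; balance after payment €6,492.90.
Month 2: interest €104.43; balance after payment €6,147.32.
Closed form: n = −ln(1 − rB₀/P)/ln(1+r) = −ln(0.75578)/ln(1.01608) ≈ 17.549, so the balance reaches zero during payment 18.

18 months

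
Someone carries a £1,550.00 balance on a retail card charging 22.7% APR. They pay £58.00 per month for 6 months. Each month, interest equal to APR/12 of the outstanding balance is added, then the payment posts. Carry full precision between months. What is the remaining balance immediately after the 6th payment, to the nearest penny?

Monthly rate r = 22.7%/12 = 1.89167% = 0.0189167.
Each month: B ← B·(1+r) − £58.00.
Month 1: interest £29.32; balance after payment £1,521.32.
Month 2: interest £28.78; balance after payment £1,492.10.
Month 3: interest £28.23; balance after payment £1,462.32.
Month 4: interest £27.66; balance after payment £1,431.99.
Month 5: interest £27.09; balance after payment £1,401.08.
Month 6: interest £26.50; balance after payment £1,369.58.

£1,369.58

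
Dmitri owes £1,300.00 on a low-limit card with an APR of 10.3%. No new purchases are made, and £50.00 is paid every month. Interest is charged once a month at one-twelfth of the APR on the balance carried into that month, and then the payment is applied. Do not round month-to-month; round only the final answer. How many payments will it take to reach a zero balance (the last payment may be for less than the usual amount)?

Monthly rate r = 10.3%/12 = 0.858333% = 0.00858333.
Recurrence: B ← B·(1+r) − £50.00.
Month 1: interest £11.16; balance after payment £1,261.16.
Month 2: interest £10.82; balance after payment £1,221.98.
Closed form: n = −ln(1 − rB₀/P)/ln(1+r) = −ln(0.77683)/ln(1.00858) ≈ 29.547, so the balance reaches zero during payment 30.

30 months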